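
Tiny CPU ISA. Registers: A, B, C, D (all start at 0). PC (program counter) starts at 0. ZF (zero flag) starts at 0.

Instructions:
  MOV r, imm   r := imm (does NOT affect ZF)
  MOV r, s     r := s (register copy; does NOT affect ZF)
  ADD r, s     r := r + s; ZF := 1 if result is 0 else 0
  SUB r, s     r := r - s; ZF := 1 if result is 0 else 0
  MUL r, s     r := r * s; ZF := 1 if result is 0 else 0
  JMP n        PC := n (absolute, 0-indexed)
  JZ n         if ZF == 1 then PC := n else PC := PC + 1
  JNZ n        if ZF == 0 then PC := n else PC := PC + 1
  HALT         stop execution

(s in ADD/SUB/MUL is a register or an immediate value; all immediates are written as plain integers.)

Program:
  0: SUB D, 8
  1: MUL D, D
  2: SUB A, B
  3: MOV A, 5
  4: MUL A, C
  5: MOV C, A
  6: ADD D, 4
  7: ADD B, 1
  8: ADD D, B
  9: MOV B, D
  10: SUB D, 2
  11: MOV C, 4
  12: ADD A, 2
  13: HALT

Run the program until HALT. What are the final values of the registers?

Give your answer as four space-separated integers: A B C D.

Step 1: PC=0 exec 'SUB D, 8'. After: A=0 B=0 C=0 D=-8 ZF=0 PC=1
Step 2: PC=1 exec 'MUL D, D'. After: A=0 B=0 C=0 D=64 ZF=0 PC=2
Step 3: PC=2 exec 'SUB A, B'. After: A=0 B=0 C=0 D=64 ZF=1 PC=3
Step 4: PC=3 exec 'MOV A, 5'. After: A=5 B=0 C=0 D=64 ZF=1 PC=4
Step 5: PC=4 exec 'MUL A, C'. After: A=0 B=0 C=0 D=64 ZF=1 PC=5
Step 6: PC=5 exec 'MOV C, A'. After: A=0 B=0 C=0 D=64 ZF=1 PC=6
Step 7: PC=6 exec 'ADD D, 4'. After: A=0 B=0 C=0 D=68 ZF=0 PC=7
Step 8: PC=7 exec 'ADD B, 1'. After: A=0 B=1 C=0 D=68 ZF=0 PC=8
Step 9: PC=8 exec 'ADD D, B'. After: A=0 B=1 C=0 D=69 ZF=0 PC=9
Step 10: PC=9 exec 'MOV B, D'. After: A=0 B=69 C=0 D=69 ZF=0 PC=10
Step 11: PC=10 exec 'SUB D, 2'. After: A=0 B=69 C=0 D=67 ZF=0 PC=11
Step 12: PC=11 exec 'MOV C, 4'. After: A=0 B=69 C=4 D=67 ZF=0 PC=12
Step 13: PC=12 exec 'ADD A, 2'. After: A=2 B=69 C=4 D=67 ZF=0 PC=13
Step 14: PC=13 exec 'HALT'. After: A=2 B=69 C=4 D=67 ZF=0 PC=13 HALTED

Answer: 2 69 4 67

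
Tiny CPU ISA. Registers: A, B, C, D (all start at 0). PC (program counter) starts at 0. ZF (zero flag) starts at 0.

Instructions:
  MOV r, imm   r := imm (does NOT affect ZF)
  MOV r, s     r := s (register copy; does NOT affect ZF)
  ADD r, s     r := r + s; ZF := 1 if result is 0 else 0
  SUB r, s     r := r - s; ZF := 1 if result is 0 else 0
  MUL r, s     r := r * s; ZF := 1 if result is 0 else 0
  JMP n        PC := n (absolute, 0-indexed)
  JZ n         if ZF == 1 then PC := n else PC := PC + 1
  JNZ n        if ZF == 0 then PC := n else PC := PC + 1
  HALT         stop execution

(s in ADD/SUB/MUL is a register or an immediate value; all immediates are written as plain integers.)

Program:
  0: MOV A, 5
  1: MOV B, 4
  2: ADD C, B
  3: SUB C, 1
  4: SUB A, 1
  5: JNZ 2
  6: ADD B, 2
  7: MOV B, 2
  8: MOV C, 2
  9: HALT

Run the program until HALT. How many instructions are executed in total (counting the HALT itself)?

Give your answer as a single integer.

Answer: 26

Derivation:
Step 1: PC=0 exec 'MOV A, 5'. After: A=5 B=0 C=0 D=0 ZF=0 PC=1
Step 2: PC=1 exec 'MOV B, 4'. After: A=5 B=4 C=0 D=0 ZF=0 PC=2
Step 3: PC=2 exec 'ADD C, B'. After: A=5 B=4 C=4 D=0 ZF=0 PC=3
Step 4: PC=3 exec 'SUB C, 1'. After: A=5 B=4 C=3 D=0 ZF=0 PC=4
Step 5: PC=4 exec 'SUB A, 1'. After: A=4 B=4 C=3 D=0 ZF=0 PC=5
Step 6: PC=5 exec 'JNZ 2'. After: A=4 B=4 C=3 D=0 ZF=0 PC=2
Step 7: PC=2 exec 'ADD C, B'. After: A=4 B=4 C=7 D=0 ZF=0 PC=3
Step 8: PC=3 exec 'SUB C, 1'. After: A=4 B=4 C=6 D=0 ZF=0 PC=4
Step 9: PC=4 exec 'SUB A, 1'. After: A=3 B=4 C=6 D=0 ZF=0 PC=5
Step 10: PC=5 exec 'JNZ 2'. After: A=3 B=4 C=6 D=0 ZF=0 PC=2
Step 11: PC=2 exec 'ADD C, B'. After: A=3 B=4 C=10 D=0 ZF=0 PC=3
Step 12: PC=3 exec 'SUB C, 1'. After: A=3 B=4 C=9 D=0 ZF=0 PC=4
Step 13: PC=4 exec 'SUB A, 1'. After: A=2 B=4 C=9 D=0 ZF=0 PC=5
Step 14: PC=5 exec 'JNZ 2'. After: A=2 B=4 C=9 D=0 ZF=0 PC=2
Step 15: PC=2 exec 'ADD C, B'. After: A=2 B=4 C=13 D=0 ZF=0 PC=3
Step 16: PC=3 exec 'SUB C, 1'. After: A=2 B=4 C=12 D=0 ZF=0 PC=4
Step 17: PC=4 exec 'SUB A, 1'. After: A=1 B=4 C=12 D=0 ZF=0 PC=5
Step 18: PC=5 exec 'JNZ 2'. After: A=1 B=4 C=12 D=0 ZF=0 PC=2
Step 19: PC=2 exec 'ADD C, B'. After: A=1 B=4 C=16 D=0 ZF=0 PC=3
Step 20: PC=3 exec 'SUB C, 1'. After: A=1 B=4 C=15 D=0 ZF=0 PC=4
Step 21: PC=4 exec 'SUB A, 1'. After: A=0 B=4 C=15 D=0 ZF=1 PC=5
Step 22: PC=5 exec 'JNZ 2'. After: A=0 B=4 C=15 D=0 ZF=1 PC=6
Step 23: PC=6 exec 'ADD B, 2'. After: A=0 B=6 C=15 D=0 ZF=0 PC=7
Step 24: PC=7 exec 'MOV B, 2'. After: A=0 B=2 C=15 D=0 ZF=0 PC=8
Step 25: PC=8 exec 'MOV C, 2'. After: A=0 B=2 C=2 D=0 ZF=0 PC=9
Step 26: PC=9 exec 'HALT'. After: A=0 B=2 C=2 D=0 ZF=0 PC=9 HALTED
Total instructions executed: 26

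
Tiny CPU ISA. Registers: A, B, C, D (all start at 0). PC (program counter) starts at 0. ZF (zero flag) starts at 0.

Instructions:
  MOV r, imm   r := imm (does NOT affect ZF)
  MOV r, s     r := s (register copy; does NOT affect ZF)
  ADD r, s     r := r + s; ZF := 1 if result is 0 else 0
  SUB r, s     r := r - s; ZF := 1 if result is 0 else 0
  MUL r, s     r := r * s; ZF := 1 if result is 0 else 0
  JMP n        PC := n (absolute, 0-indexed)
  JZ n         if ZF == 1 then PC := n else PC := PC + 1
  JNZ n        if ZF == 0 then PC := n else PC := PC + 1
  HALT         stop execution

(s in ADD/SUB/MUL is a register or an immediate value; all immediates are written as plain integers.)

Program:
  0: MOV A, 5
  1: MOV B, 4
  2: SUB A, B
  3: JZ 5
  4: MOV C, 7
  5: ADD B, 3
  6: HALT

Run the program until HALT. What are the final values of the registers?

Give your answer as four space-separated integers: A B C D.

Answer: 1 7 7 0

Derivation:
Step 1: PC=0 exec 'MOV A, 5'. After: A=5 B=0 C=0 D=0 ZF=0 PC=1
Step 2: PC=1 exec 'MOV B, 4'. After: A=5 B=4 C=0 D=0 ZF=0 PC=2
Step 3: PC=2 exec 'SUB A, B'. After: A=1 B=4 C=0 D=0 ZF=0 PC=3
Step 4: PC=3 exec 'JZ 5'. After: A=1 B=4 C=0 D=0 ZF=0 PC=4
Step 5: PC=4 exec 'MOV C, 7'. After: A=1 B=4 C=7 D=0 ZF=0 PC=5
Step 6: PC=5 exec 'ADD B, 3'. After: A=1 B=7 C=7 D=0 ZF=0 PC=6
Step 7: PC=6 exec 'HALT'. After: A=1 B=7 C=7 D=0 ZF=0 PC=6 HALTED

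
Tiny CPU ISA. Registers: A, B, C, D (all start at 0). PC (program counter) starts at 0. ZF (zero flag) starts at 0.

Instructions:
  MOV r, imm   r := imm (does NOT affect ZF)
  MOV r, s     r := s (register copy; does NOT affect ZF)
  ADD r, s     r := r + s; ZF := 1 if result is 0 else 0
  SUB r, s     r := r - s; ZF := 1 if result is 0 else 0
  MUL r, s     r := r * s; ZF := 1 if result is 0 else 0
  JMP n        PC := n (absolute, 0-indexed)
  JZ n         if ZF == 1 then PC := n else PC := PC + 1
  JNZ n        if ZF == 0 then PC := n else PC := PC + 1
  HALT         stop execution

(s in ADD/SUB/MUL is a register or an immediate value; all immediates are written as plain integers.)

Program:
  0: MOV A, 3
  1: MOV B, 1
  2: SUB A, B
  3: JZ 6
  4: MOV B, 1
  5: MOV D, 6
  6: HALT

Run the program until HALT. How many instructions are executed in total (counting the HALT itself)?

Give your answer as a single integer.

Answer: 7

Derivation:
Step 1: PC=0 exec 'MOV A, 3'. After: A=3 B=0 C=0 D=0 ZF=0 PC=1
Step 2: PC=1 exec 'MOV B, 1'. After: A=3 B=1 C=0 D=0 ZF=0 PC=2
Step 3: PC=2 exec 'SUB A, B'. After: A=2 B=1 C=0 D=0 ZF=0 PC=3
Step 4: PC=3 exec 'JZ 6'. After: A=2 B=1 C=0 D=0 ZF=0 PC=4
Step 5: PC=4 exec 'MOV B, 1'. After: A=2 B=1 C=0 D=0 ZF=0 PC=5
Step 6: PC=5 exec 'MOV D, 6'. After: A=2 B=1 C=0 D=6 ZF=0 PC=6
Step 7: PC=6 exec 'HALT'. After: A=2 B=1 C=0 D=6 ZF=0 PC=6 HALTED
Total instructions executed: 7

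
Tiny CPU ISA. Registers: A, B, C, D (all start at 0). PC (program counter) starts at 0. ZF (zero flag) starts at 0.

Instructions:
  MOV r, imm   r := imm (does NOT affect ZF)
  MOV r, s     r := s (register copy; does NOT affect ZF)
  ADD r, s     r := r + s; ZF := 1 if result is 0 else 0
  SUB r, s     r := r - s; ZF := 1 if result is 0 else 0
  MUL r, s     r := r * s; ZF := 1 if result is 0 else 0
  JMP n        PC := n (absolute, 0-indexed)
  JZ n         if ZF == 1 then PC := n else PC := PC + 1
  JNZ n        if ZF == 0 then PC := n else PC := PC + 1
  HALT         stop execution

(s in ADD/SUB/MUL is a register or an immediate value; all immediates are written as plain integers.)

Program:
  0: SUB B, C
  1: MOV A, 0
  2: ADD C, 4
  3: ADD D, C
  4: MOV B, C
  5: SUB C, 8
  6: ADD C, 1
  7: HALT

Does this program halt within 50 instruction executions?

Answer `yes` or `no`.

Step 1: PC=0 exec 'SUB B, C'. After: A=0 B=0 C=0 D=0 ZF=1 PC=1
Step 2: PC=1 exec 'MOV A, 0'. After: A=0 B=0 C=0 D=0 ZF=1 PC=2
Step 3: PC=2 exec 'ADD C, 4'. After: A=0 B=0 C=4 D=0 ZF=0 PC=3
Step 4: PC=3 exec 'ADD D, C'. After: A=0 B=0 C=4 D=4 ZF=0 PC=4
Step 5: PC=4 exec 'MOV B, C'. After: A=0 B=4 C=4 D=4 ZF=0 PC=5
Step 6: PC=5 exec 'SUB C, 8'. After: A=0 B=4 C=-4 D=4 ZF=0 PC=6
Step 7: PC=6 exec 'ADD C, 1'. After: A=0 B=4 C=-3 D=4 ZF=0 PC=7
Step 8: PC=7 exec 'HALT'. After: A=0 B=4 C=-3 D=4 ZF=0 PC=7 HALTED

Answer: yes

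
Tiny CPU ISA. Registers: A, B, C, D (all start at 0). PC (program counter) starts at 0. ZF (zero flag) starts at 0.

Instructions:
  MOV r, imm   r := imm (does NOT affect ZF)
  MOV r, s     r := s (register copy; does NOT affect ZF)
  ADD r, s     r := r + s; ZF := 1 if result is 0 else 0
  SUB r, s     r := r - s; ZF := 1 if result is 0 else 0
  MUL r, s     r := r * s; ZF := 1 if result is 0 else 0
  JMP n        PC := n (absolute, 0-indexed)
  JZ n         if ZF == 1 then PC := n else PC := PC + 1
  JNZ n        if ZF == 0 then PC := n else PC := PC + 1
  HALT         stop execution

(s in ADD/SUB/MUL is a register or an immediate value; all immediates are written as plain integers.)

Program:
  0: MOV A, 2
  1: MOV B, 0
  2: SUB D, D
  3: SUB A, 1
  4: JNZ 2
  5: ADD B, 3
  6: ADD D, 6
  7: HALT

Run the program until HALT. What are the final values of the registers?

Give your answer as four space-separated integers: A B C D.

Answer: 0 3 0 6

Derivation:
Step 1: PC=0 exec 'MOV A, 2'. After: A=2 B=0 C=0 D=0 ZF=0 PC=1
Step 2: PC=1 exec 'MOV B, 0'. After: A=2 B=0 C=0 D=0 ZF=0 PC=2
Step 3: PC=2 exec 'SUB D, D'. After: A=2 B=0 C=0 D=0 ZF=1 PC=3
Step 4: PC=3 exec 'SUB A, 1'. After: A=1 B=0 C=0 D=0 ZF=0 PC=4
Step 5: PC=4 exec 'JNZ 2'. After: A=1 B=0 C=0 D=0 ZF=0 PC=2
Step 6: PC=2 exec 'SUB D, D'. After: A=1 B=0 C=0 D=0 ZF=1 PC=3
Step 7: PC=3 exec 'SUB A, 1'. After: A=0 B=0 C=0 D=0 ZF=1 PC=4
Step 8: PC=4 exec 'JNZ 2'. After: A=0 B=0 C=0 D=0 ZF=1 PC=5
Step 9: PC=5 exec 'ADD B, 3'. After: A=0 B=3 C=0 D=0 ZF=0 PC=6
Step 10: PC=6 exec 'ADD D, 6'. After: A=0 B=3 C=0 D=6 ZF=0 PC=7
Step 11: PC=7 exec 'HALT'. After: A=0 B=3 C=0 D=6 ZF=0 PC=7 HALTED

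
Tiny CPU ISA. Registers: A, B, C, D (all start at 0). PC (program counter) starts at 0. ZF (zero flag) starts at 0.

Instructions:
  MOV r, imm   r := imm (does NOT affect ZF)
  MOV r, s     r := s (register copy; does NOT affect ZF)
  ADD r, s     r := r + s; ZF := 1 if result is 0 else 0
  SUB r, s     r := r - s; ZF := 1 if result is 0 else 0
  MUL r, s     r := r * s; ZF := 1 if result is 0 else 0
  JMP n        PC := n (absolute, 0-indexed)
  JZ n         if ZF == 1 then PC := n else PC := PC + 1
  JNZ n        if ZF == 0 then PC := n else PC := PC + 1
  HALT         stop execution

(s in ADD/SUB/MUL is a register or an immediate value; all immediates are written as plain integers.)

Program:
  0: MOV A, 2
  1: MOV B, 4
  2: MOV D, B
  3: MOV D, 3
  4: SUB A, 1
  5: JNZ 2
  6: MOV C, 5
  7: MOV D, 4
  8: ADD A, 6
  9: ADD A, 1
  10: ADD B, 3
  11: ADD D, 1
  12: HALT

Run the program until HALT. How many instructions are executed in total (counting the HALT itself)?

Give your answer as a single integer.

Step 1: PC=0 exec 'MOV A, 2'. After: A=2 B=0 C=0 D=0 ZF=0 PC=1
Step 2: PC=1 exec 'MOV B, 4'. After: A=2 B=4 C=0 D=0 ZF=0 PC=2
Step 3: PC=2 exec 'MOV D, B'. After: A=2 B=4 C=0 D=4 ZF=0 PC=3
Step 4: PC=3 exec 'MOV D, 3'. After: A=2 B=4 C=0 D=3 ZF=0 PC=4
Step 5: PC=4 exec 'SUB A, 1'. After: A=1 B=4 C=0 D=3 ZF=0 PC=5
Step 6: PC=5 exec 'JNZ 2'. After: A=1 B=4 C=0 D=3 ZF=0 PC=2
Step 7: PC=2 exec 'MOV D, B'. After: A=1 B=4 C=0 D=4 ZF=0 PC=3
Step 8: PC=3 exec 'MOV D, 3'. After: A=1 B=4 C=0 D=3 ZF=0 PC=4
Step 9: PC=4 exec 'SUB A, 1'. After: A=0 B=4 C=0 D=3 ZF=1 PC=5
Step 10: PC=5 exec 'JNZ 2'. After: A=0 B=4 C=0 D=3 ZF=1 PC=6
Step 11: PC=6 exec 'MOV C, 5'. After: A=0 B=4 C=5 D=3 ZF=1 PC=7
Step 12: PC=7 exec 'MOV D, 4'. After: A=0 B=4 C=5 D=4 ZF=1 PC=8
Step 13: PC=8 exec 'ADD A, 6'. After: A=6 B=4 C=5 D=4 ZF=0 PC=9
Step 14: PC=9 exec 'ADD A, 1'. After: A=7 B=4 C=5 D=4 ZF=0 PC=10
Step 15: PC=10 exec 'ADD B, 3'. After: A=7 B=7 C=5 D=4 ZF=0 PC=11
Step 16: PC=11 exec 'ADD D, 1'. After: A=7 B=7 C=5 D=5 ZF=0 PC=12
Step 17: PC=12 exec 'HALT'. After: A=7 B=7 C=5 D=5 ZF=0 PC=12 HALTED
Total instructions executed: 17

Answer: 17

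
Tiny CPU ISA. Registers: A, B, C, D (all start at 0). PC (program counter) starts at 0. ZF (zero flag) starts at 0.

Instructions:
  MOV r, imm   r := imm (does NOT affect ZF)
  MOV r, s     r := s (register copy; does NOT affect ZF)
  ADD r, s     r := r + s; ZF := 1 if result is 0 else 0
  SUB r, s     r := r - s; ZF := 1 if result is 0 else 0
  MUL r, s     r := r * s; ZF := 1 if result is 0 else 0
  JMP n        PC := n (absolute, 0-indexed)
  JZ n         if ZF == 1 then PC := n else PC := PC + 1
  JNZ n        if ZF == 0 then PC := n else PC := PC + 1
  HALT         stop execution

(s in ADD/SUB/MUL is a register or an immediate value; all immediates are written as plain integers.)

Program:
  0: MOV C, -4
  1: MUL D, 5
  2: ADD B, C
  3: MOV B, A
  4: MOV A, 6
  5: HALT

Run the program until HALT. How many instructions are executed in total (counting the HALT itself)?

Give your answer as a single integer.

Step 1: PC=0 exec 'MOV C, -4'. After: A=0 B=0 C=-4 D=0 ZF=0 PC=1
Step 2: PC=1 exec 'MUL D, 5'. After: A=0 B=0 C=-4 D=0 ZF=1 PC=2
Step 3: PC=2 exec 'ADD B, C'. After: A=0 B=-4 C=-4 D=0 ZF=0 PC=3
Step 4: PC=3 exec 'MOV B, A'. After: A=0 B=0 C=-4 D=0 ZF=0 PC=4
Step 5: PC=4 exec 'MOV A, 6'. After: A=6 B=0 C=-4 D=0 ZF=0 PC=5
Step 6: PC=5 exec 'HALT'. After: A=6 B=0 C=-4 D=0 ZF=0 PC=5 HALTED
Total instructions executed: 6

Answer: 6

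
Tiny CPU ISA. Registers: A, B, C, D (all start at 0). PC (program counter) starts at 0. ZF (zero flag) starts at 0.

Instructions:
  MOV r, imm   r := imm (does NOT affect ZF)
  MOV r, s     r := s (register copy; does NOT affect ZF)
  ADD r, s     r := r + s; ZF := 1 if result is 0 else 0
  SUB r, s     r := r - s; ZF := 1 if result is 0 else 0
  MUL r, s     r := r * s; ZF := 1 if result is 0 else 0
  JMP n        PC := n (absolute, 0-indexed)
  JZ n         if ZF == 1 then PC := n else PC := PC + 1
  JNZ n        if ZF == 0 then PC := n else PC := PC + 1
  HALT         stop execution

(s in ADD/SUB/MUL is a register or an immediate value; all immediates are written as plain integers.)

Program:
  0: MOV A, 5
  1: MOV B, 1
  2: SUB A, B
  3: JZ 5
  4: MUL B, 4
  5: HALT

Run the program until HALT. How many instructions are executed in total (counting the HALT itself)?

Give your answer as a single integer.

Answer: 6

Derivation:
Step 1: PC=0 exec 'MOV A, 5'. After: A=5 B=0 C=0 D=0 ZF=0 PC=1
Step 2: PC=1 exec 'MOV B, 1'. After: A=5 B=1 C=0 D=0 ZF=0 PC=2
Step 3: PC=2 exec 'SUB A, B'. After: A=4 B=1 C=0 D=0 ZF=0 PC=3
Step 4: PC=3 exec 'JZ 5'. After: A=4 B=1 C=0 D=0 ZF=0 PC=4
Step 5: PC=4 exec 'MUL B, 4'. After: A=4 B=4 C=0 D=0 ZF=0 PC=5
Step 6: PC=5 exec 'HALT'. After: A=4 B=4 C=0 D=0 ZF=0 PC=5 HALTED
Total instructions executed: 6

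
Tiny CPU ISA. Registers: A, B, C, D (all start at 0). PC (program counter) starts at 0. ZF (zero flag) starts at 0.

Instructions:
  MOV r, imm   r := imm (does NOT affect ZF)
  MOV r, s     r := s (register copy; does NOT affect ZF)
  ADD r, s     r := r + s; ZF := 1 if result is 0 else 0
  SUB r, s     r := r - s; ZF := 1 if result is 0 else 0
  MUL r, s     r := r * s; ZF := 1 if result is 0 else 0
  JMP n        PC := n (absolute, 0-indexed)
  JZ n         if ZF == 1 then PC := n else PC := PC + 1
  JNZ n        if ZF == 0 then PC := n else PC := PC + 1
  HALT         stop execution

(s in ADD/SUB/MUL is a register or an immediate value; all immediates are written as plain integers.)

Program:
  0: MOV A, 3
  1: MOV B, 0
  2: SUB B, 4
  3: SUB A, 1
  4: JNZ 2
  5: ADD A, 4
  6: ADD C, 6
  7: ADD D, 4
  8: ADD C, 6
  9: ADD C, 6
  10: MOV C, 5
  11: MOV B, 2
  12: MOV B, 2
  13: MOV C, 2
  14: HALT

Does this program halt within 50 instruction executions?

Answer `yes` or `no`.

Step 1: PC=0 exec 'MOV A, 3'. After: A=3 B=0 C=0 D=0 ZF=0 PC=1
Step 2: PC=1 exec 'MOV B, 0'. After: A=3 B=0 C=0 D=0 ZF=0 PC=2
Step 3: PC=2 exec 'SUB B, 4'. After: A=3 B=-4 C=0 D=0 ZF=0 PC=3
Step 4: PC=3 exec 'SUB A, 1'. After: A=2 B=-4 C=0 D=0 ZF=0 PC=4
Step 5: PC=4 exec 'JNZ 2'. After: A=2 B=-4 C=0 D=0 ZF=0 PC=2
Step 6: PC=2 exec 'SUB B, 4'. After: A=2 B=-8 C=0 D=0 ZF=0 PC=3
Step 7: PC=3 exec 'SUB A, 1'. After: A=1 B=-8 C=0 D=0 ZF=0 PC=4
Step 8: PC=4 exec 'JNZ 2'. After: A=1 B=-8 C=0 D=0 ZF=0 PC=2
Step 9: PC=2 exec 'SUB B, 4'. After: A=1 B=-12 C=0 D=0 ZF=0 PC=3
Step 10: PC=3 exec 'SUB A, 1'. After: A=0 B=-12 C=0 D=0 ZF=1 PC=4
Step 11: PC=4 exec 'JNZ 2'. After: A=0 B=-12 C=0 D=0 ZF=1 PC=5
Step 12: PC=5 exec 'ADD A, 4'. After: A=4 B=-12 C=0 D=0 ZF=0 PC=6
Step 13: PC=6 exec 'ADD C, 6'. After: A=4 B=-12 C=6 D=0 ZF=0 PC=7
Step 14: PC=7 exec 'ADD D, 4'. After: A=4 B=-12 C=6 D=4 ZF=0 PC=8
Step 15: PC=8 exec 'ADD C, 6'. After: A=4 B=-12 C=12 D=4 ZF=0 PC=9
Step 16: PC=9 exec 'ADD C, 6'. After: A=4 B=-12 C=18 D=4 ZF=0 PC=10
Step 17: PC=10 exec 'MOV C, 5'. After: A=4 B=-12 C=5 D=4 ZF=0 PC=11
Step 18: PC=11 exec 'MOV B, 2'. After: A=4 B=2 C=5 D=4 ZF=0 PC=12
Step 19: PC=12 exec 'MOV B, 2'. After: A=4 B=2 C=5 D=4 ZF=0 PC=13
Step 20: PC=13 exec 'MOV C, 2'. After: A=4 B=2 C=2 D=4 ZF=0 PC=14
Step 21: PC=14 exec 'HALT'. After: A=4 B=2 C=2 D=4 ZF=0 PC=14 HALTED

Answer: yes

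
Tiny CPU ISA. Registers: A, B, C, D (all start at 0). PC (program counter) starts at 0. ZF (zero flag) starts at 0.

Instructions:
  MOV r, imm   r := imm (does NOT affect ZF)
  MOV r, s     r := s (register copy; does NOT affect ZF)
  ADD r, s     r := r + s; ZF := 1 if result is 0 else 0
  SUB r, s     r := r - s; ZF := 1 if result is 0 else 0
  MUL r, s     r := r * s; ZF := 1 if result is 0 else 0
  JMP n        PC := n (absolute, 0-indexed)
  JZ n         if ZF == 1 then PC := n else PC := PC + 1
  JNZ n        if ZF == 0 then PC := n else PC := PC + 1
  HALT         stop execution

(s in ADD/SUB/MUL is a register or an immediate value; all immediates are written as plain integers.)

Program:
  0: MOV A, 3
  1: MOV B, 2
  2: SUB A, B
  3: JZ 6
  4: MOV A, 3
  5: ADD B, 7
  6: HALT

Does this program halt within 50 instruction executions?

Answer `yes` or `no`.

Answer: yes

Derivation:
Step 1: PC=0 exec 'MOV A, 3'. After: A=3 B=0 C=0 D=0 ZF=0 PC=1
Step 2: PC=1 exec 'MOV B, 2'. After: A=3 B=2 C=0 D=0 ZF=0 PC=2
Step 3: PC=2 exec 'SUB A, B'. After: A=1 B=2 C=0 D=0 ZF=0 PC=3
Step 4: PC=3 exec 'JZ 6'. After: A=1 B=2 C=0 D=0 ZF=0 PC=4
Step 5: PC=4 exec 'MOV A, 3'. After: A=3 B=2 C=0 D=0 ZF=0 PC=5
Step 6: PC=5 exec 'ADD B, 7'. After: A=3 B=9 C=0 D=0 ZF=0 PC=6
Step 7: PC=6 exec 'HALT'. After: A=3 B=9 C=0 D=0 ZF=0 PC=6 HALTED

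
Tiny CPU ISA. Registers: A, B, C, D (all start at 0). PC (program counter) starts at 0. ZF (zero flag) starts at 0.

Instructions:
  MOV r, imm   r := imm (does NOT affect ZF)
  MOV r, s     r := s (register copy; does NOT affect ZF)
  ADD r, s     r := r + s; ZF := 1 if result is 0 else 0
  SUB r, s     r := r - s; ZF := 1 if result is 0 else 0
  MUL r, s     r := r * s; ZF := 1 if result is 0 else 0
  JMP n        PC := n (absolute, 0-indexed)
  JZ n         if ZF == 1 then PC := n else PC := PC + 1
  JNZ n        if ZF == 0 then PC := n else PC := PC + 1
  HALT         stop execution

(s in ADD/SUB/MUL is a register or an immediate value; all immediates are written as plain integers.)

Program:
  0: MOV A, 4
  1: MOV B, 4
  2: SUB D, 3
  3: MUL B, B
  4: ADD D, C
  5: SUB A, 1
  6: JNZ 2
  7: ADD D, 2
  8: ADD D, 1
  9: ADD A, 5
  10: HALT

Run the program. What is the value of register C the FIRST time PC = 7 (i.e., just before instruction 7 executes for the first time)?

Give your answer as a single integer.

Step 1: PC=0 exec 'MOV A, 4'. After: A=4 B=0 C=0 D=0 ZF=0 PC=1
Step 2: PC=1 exec 'MOV B, 4'. After: A=4 B=4 C=0 D=0 ZF=0 PC=2
Step 3: PC=2 exec 'SUB D, 3'. After: A=4 B=4 C=0 D=-3 ZF=0 PC=3
Step 4: PC=3 exec 'MUL B, B'. After: A=4 B=16 C=0 D=-3 ZF=0 PC=4
Step 5: PC=4 exec 'ADD D, C'. After: A=4 B=16 C=0 D=-3 ZF=0 PC=5
Step 6: PC=5 exec 'SUB A, 1'. After: A=3 B=16 C=0 D=-3 ZF=0 PC=6
Step 7: PC=6 exec 'JNZ 2'. After: A=3 B=16 C=0 D=-3 ZF=0 PC=2
Step 8: PC=2 exec 'SUB D, 3'. After: A=3 B=16 C=0 D=-6 ZF=0 PC=3
Step 9: PC=3 exec 'MUL B, B'. After: A=3 B=256 C=0 D=-6 ZF=0 PC=4
Step 10: PC=4 exec 'ADD D, C'. After: A=3 B=256 C=0 D=-6 ZF=0 PC=5
Step 11: PC=5 exec 'SUB A, 1'. After: A=2 B=256 C=0 D=-6 ZF=0 PC=6
Step 12: PC=6 exec 'JNZ 2'. After: A=2 B=256 C=0 D=-6 ZF=0 PC=2
Step 13: PC=2 exec 'SUB D, 3'. After: A=2 B=256 C=0 D=-9 ZF=0 PC=3
Step 14: PC=3 exec 'MUL B, B'. After: A=2 B=65536 C=0 D=-9 ZF=0 PC=4
Step 15: PC=4 exec 'ADD D, C'. After: A=2 B=65536 C=0 D=-9 ZF=0 PC=5
Step 16: PC=5 exec 'SUB A, 1'. After: A=1 B=65536 C=0 D=-9 ZF=0 PC=6
Step 17: PC=6 exec 'JNZ 2'. After: A=1 B=65536 C=0 D=-9 ZF=0 PC=2
Step 18: PC=2 exec 'SUB D, 3'. After: A=1 B=65536 C=0 D=-12 ZF=0 PC=3
Step 19: PC=3 exec 'MUL B, B'. After: A=1 B=4294967296 C=0 D=-12 ZF=0 PC=4
Step 20: PC=4 exec 'ADD D, C'. After: A=1 B=4294967296 C=0 D=-12 ZF=0 PC=5
Step 21: PC=5 exec 'SUB A, 1'. After: A=0 B=4294967296 C=0 D=-12 ZF=1 PC=6
Step 22: PC=6 exec 'JNZ 2'. After: A=0 B=4294967296 C=0 D=-12 ZF=1 PC=7
First time PC=7: C=0

0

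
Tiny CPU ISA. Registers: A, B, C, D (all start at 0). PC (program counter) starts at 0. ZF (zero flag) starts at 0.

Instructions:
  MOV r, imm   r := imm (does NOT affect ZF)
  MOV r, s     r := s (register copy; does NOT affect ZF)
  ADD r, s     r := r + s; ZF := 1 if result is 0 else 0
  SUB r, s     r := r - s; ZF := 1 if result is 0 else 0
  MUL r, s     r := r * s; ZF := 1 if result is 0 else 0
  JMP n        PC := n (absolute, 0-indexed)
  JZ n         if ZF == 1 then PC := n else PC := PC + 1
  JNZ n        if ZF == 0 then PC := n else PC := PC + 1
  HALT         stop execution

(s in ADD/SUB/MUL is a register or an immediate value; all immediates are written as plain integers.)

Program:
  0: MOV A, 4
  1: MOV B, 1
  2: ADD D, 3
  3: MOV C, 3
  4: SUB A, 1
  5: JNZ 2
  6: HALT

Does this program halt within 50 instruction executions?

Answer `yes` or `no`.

Step 1: PC=0 exec 'MOV A, 4'. After: A=4 B=0 C=0 D=0 ZF=0 PC=1
Step 2: PC=1 exec 'MOV B, 1'. After: A=4 B=1 C=0 D=0 ZF=0 PC=2
Step 3: PC=2 exec 'ADD D, 3'. After: A=4 B=1 C=0 D=3 ZF=0 PC=3
Step 4: PC=3 exec 'MOV C, 3'. After: A=4 B=1 C=3 D=3 ZF=0 PC=4
Step 5: PC=4 exec 'SUB A, 1'. After: A=3 B=1 C=3 D=3 ZF=0 PC=5
Step 6: PC=5 exec 'JNZ 2'. After: A=3 B=1 C=3 D=3 ZF=0 PC=2
Step 7: PC=2 exec 'ADD D, 3'. After: A=3 B=1 C=3 D=6 ZF=0 PC=3
Step 8: PC=3 exec 'MOV C, 3'. After: A=3 B=1 C=3 D=6 ZF=0 PC=4
Step 9: PC=4 exec 'SUB A, 1'. After: A=2 B=1 C=3 D=6 ZF=0 PC=5
Step 10: PC=5 exec 'JNZ 2'. After: A=2 B=1 C=3 D=6 ZF=0 PC=2
Step 11: PC=2 exec 'ADD D, 3'. After: A=2 B=1 C=3 D=9 ZF=0 PC=3
Step 12: PC=3 exec 'MOV C, 3'. After: A=2 B=1 C=3 D=9 ZF=0 PC=4
Step 13: PC=4 exec 'SUB A, 1'. After: A=1 B=1 C=3 D=9 ZF=0 PC=5
Step 14: PC=5 exec 'JNZ 2'. After: A=1 B=1 C=3 D=9 ZF=0 PC=2
Step 15: PC=2 exec 'ADD D, 3'. After: A=1 B=1 C=3 D=12 ZF=0 PC=3
Step 16: PC=3 exec 'MOV C, 3'. After: A=1 B=1 C=3 D=12 ZF=0 PC=4
Step 17: PC=4 exec 'SUB A, 1'. After: A=0 B=1 C=3 D=12 ZF=1 PC=5
Step 18: PC=5 exec 'JNZ 2'. After: A=0 B=1 C=3 D=12 ZF=1 PC=6
Step 19: PC=6 exec 'HALT'. After: A=0 B=1 C=3 D=12 ZF=1 PC=6 HALTED

Answer: yes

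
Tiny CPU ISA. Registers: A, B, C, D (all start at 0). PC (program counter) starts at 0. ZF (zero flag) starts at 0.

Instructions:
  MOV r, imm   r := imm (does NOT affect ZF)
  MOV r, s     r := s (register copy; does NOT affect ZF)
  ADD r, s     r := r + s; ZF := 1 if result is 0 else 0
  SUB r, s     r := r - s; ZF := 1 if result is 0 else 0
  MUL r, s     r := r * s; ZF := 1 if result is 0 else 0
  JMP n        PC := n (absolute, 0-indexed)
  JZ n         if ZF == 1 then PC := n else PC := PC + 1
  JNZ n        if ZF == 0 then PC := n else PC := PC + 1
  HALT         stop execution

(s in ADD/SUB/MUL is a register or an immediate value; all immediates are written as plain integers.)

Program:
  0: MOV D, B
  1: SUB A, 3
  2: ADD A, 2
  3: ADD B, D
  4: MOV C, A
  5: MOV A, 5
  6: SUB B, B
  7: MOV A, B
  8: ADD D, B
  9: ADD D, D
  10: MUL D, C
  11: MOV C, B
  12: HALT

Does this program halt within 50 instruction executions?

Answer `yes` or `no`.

Step 1: PC=0 exec 'MOV D, B'. After: A=0 B=0 C=0 D=0 ZF=0 PC=1
Step 2: PC=1 exec 'SUB A, 3'. After: A=-3 B=0 C=0 D=0 ZF=0 PC=2
Step 3: PC=2 exec 'ADD A, 2'. After: A=-1 B=0 C=0 D=0 ZF=0 PC=3
Step 4: PC=3 exec 'ADD B, D'. After: A=-1 B=0 C=0 D=0 ZF=1 PC=4
Step 5: PC=4 exec 'MOV C, A'. After: A=-1 B=0 C=-1 D=0 ZF=1 PC=5
Step 6: PC=5 exec 'MOV A, 5'. After: A=5 B=0 C=-1 D=0 ZF=1 PC=6
Step 7: PC=6 exec 'SUB B, B'. After: A=5 B=0 C=-1 D=0 ZF=1 PC=7
Step 8: PC=7 exec 'MOV A, B'. After: A=0 B=0 C=-1 D=0 ZF=1 PC=8
Step 9: PC=8 exec 'ADD D, B'. After: A=0 B=0 C=-1 D=0 ZF=1 PC=9
Step 10: PC=9 exec 'ADD D, D'. After: A=0 B=0 C=-1 D=0 ZF=1 PC=10
Step 11: PC=10 exec 'MUL D, C'. After: A=0 B=0 C=-1 D=0 ZF=1 PC=11
Step 12: PC=11 exec 'MOV C, B'. After: A=0 B=0 C=0 D=0 ZF=1 PC=12
Step 13: PC=12 exec 'HALT'. After: A=0 B=0 C=0 D=0 ZF=1 PC=12 HALTED

Answer: yes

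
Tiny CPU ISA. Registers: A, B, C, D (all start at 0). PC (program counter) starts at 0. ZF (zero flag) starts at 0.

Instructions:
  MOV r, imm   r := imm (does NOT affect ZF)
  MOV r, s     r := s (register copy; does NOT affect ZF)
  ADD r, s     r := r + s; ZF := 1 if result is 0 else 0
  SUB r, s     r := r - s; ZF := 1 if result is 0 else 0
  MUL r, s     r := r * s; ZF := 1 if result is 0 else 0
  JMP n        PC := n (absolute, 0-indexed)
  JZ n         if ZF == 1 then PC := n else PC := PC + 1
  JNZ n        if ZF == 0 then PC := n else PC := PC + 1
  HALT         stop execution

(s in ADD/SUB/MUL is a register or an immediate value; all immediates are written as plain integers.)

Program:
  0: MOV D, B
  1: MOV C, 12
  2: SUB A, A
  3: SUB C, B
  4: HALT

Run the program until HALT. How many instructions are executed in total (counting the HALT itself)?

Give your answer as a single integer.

Step 1: PC=0 exec 'MOV D, B'. After: A=0 B=0 C=0 D=0 ZF=0 PC=1
Step 2: PC=1 exec 'MOV C, 12'. After: A=0 B=0 C=12 D=0 ZF=0 PC=2
Step 3: PC=2 exec 'SUB A, A'. After: A=0 B=0 C=12 D=0 ZF=1 PC=3
Step 4: PC=3 exec 'SUB C, B'. After: A=0 B=0 C=12 D=0 ZF=0 PC=4
Step 5: PC=4 exec 'HALT'. After: A=0 B=0 C=12 D=0 ZF=0 PC=4 HALTED
Total instructions executed: 5

Answer: 5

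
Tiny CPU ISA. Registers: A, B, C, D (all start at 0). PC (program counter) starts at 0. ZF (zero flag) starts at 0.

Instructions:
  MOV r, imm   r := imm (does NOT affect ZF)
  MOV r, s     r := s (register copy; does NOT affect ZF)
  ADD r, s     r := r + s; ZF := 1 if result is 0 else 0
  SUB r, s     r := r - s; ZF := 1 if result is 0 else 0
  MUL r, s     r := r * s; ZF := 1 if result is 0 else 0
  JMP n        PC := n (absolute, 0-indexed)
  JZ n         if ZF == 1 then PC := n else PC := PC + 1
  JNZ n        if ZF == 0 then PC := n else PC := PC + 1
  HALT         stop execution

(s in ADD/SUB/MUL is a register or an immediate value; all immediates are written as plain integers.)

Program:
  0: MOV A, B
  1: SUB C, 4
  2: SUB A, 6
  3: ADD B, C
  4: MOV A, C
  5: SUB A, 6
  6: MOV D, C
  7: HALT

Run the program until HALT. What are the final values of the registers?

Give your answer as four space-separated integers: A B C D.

Answer: -10 -4 -4 -4

Derivation:
Step 1: PC=0 exec 'MOV A, B'. After: A=0 B=0 C=0 D=0 ZF=0 PC=1
Step 2: PC=1 exec 'SUB C, 4'. After: A=0 B=0 C=-4 D=0 ZF=0 PC=2
Step 3: PC=2 exec 'SUB A, 6'. After: A=-6 B=0 C=-4 D=0 ZF=0 PC=3
Step 4: PC=3 exec 'ADD B, C'. After: A=-6 B=-4 C=-4 D=0 ZF=0 PC=4
Step 5: PC=4 exec 'MOV A, C'. After: A=-4 B=-4 C=-4 D=0 ZF=0 PC=5
Step 6: PC=5 exec 'SUB A, 6'. After: A=-10 B=-4 C=-4 D=0 ZF=0 PC=6
Step 7: PC=6 exec 'MOV D, C'. After: A=-10 B=-4 C=-4 D=-4 ZF=0 PC=7
Step 8: PC=7 exec 'HALT'. After: A=-10 B=-4 C=-4 D=-4 ZF=0 PC=7 HALTED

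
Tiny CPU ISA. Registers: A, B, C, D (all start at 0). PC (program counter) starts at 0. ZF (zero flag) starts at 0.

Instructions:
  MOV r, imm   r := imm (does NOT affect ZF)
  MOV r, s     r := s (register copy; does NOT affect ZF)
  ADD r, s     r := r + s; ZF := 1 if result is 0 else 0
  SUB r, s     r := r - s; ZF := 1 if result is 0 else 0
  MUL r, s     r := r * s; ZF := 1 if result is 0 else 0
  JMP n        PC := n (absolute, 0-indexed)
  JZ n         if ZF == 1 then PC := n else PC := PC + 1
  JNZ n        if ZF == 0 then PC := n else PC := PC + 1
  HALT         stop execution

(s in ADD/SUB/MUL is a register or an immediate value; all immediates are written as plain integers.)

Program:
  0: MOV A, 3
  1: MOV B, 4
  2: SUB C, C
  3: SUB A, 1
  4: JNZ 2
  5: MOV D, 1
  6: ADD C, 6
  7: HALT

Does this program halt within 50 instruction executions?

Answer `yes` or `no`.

Step 1: PC=0 exec 'MOV A, 3'. After: A=3 B=0 C=0 D=0 ZF=0 PC=1
Step 2: PC=1 exec 'MOV B, 4'. After: A=3 B=4 C=0 D=0 ZF=0 PC=2
Step 3: PC=2 exec 'SUB C, C'. After: A=3 B=4 C=0 D=0 ZF=1 PC=3
Step 4: PC=3 exec 'SUB A, 1'. After: A=2 B=4 C=0 D=0 ZF=0 PC=4
Step 5: PC=4 exec 'JNZ 2'. After: A=2 B=4 C=0 D=0 ZF=0 PC=2
Step 6: PC=2 exec 'SUB C, C'. After: A=2 B=4 C=0 D=0 ZF=1 PC=3
Step 7: PC=3 exec 'SUB A, 1'. After: A=1 B=4 C=0 D=0 ZF=0 PC=4
Step 8: PC=4 exec 'JNZ 2'. After: A=1 B=4 C=0 D=0 ZF=0 PC=2
Step 9: PC=2 exec 'SUB C, C'. After: A=1 B=4 C=0 D=0 ZF=1 PC=3
Step 10: PC=3 exec 'SUB A, 1'. After: A=0 B=4 C=0 D=0 ZF=1 PC=4
Step 11: PC=4 exec 'JNZ 2'. After: A=0 B=4 C=0 D=0 ZF=1 PC=5
Step 12: PC=5 exec 'MOV D, 1'. After: A=0 B=4 C=0 D=1 ZF=1 PC=6
Step 13: PC=6 exec 'ADD C, 6'. After: A=0 B=4 C=6 D=1 ZF=0 PC=7
Step 14: PC=7 exec 'HALT'. After: A=0 B=4 C=6 D=1 ZF=0 PC=7 HALTED

Answer: yes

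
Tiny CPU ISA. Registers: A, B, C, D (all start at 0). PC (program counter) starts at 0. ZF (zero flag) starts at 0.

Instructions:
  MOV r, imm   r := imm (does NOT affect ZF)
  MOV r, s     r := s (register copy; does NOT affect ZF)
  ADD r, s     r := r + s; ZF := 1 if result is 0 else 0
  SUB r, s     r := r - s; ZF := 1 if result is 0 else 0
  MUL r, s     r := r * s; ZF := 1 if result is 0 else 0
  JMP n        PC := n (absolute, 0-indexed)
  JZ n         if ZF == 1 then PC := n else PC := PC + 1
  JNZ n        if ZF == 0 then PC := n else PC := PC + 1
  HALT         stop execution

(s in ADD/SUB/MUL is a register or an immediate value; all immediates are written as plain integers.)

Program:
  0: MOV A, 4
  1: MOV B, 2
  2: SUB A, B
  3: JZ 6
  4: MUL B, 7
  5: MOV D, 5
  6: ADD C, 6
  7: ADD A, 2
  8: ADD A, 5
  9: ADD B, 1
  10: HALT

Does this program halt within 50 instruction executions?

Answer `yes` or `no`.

Step 1: PC=0 exec 'MOV A, 4'. After: A=4 B=0 C=0 D=0 ZF=0 PC=1
Step 2: PC=1 exec 'MOV B, 2'. After: A=4 B=2 C=0 D=0 ZF=0 PC=2
Step 3: PC=2 exec 'SUB A, B'. After: A=2 B=2 C=0 D=0 ZF=0 PC=3
Step 4: PC=3 exec 'JZ 6'. After: A=2 B=2 C=0 D=0 ZF=0 PC=4
Step 5: PC=4 exec 'MUL B, 7'. After: A=2 B=14 C=0 D=0 ZF=0 PC=5
Step 6: PC=5 exec 'MOV D, 5'. After: A=2 B=14 C=0 D=5 ZF=0 PC=6
Step 7: PC=6 exec 'ADD C, 6'. After: A=2 B=14 C=6 D=5 ZF=0 PC=7
Step 8: PC=7 exec 'ADD A, 2'. After: A=4 B=14 C=6 D=5 ZF=0 PC=8
Step 9: PC=8 exec 'ADD A, 5'. After: A=9 B=14 C=6 D=5 ZF=0 PC=9
Step 10: PC=9 exec 'ADD B, 1'. After: A=9 B=15 C=6 D=5 ZF=0 PC=10
Step 11: PC=10 exec 'HALT'. After: A=9 B=15 C=6 D=5 ZF=0 PC=10 HALTED

Answer: yes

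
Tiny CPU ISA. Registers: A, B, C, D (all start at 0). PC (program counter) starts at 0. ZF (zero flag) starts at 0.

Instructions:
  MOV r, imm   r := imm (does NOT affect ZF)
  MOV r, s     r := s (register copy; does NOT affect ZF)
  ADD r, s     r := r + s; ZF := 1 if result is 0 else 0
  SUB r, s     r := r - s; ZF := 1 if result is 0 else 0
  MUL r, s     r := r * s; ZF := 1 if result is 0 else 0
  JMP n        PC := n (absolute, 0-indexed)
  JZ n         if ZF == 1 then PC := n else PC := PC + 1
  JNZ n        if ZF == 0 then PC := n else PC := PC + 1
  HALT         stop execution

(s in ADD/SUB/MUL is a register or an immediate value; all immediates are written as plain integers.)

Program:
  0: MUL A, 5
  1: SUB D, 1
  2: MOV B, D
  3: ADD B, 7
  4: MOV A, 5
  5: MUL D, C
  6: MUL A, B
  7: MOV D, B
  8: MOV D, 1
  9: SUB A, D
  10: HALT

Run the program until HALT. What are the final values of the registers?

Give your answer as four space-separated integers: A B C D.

Answer: 29 6 0 1

Derivation:
Step 1: PC=0 exec 'MUL A, 5'. After: A=0 B=0 C=0 D=0 ZF=1 PC=1
Step 2: PC=1 exec 'SUB D, 1'. After: A=0 B=0 C=0 D=-1 ZF=0 PC=2
Step 3: PC=2 exec 'MOV B, D'. After: A=0 B=-1 C=0 D=-1 ZF=0 PC=3
Step 4: PC=3 exec 'ADD B, 7'. After: A=0 B=6 C=0 D=-1 ZF=0 PC=4
Step 5: PC=4 exec 'MOV A, 5'. After: A=5 B=6 C=0 D=-1 ZF=0 PC=5
Step 6: PC=5 exec 'MUL D, C'. After: A=5 B=6 C=0 D=0 ZF=1 PC=6
Step 7: PC=6 exec 'MUL A, B'. After: A=30 B=6 C=0 D=0 ZF=0 PC=7
Step 8: PC=7 exec 'MOV D, B'. After: A=30 B=6 C=0 D=6 ZF=0 PC=8
Step 9: PC=8 exec 'MOV D, 1'. After: A=30 B=6 C=0 D=1 ZF=0 PC=9
Step 10: PC=9 exec 'SUB A, D'. After: A=29 B=6 C=0 D=1 ZF=0 PC=10
Step 11: PC=10 exec 'HALT'. After: A=29 B=6 C=0 D=1 ZF=0 PC=10 HALTED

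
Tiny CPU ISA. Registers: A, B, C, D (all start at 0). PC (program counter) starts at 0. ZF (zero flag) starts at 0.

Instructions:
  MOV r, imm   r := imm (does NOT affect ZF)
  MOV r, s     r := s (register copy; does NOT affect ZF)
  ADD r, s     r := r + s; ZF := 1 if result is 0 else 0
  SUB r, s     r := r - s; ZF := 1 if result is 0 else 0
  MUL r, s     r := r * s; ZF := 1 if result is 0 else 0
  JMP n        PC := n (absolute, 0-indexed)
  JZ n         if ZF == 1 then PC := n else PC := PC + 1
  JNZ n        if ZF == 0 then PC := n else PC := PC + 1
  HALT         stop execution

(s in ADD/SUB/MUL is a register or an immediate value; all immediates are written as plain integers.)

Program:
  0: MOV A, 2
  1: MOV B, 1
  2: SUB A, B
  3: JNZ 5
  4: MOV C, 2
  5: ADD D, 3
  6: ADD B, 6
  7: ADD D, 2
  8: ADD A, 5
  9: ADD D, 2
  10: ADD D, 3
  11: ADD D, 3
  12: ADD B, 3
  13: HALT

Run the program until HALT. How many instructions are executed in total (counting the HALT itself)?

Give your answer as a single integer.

Answer: 13

Derivation:
Step 1: PC=0 exec 'MOV A, 2'. After: A=2 B=0 C=0 D=0 ZF=0 PC=1
Step 2: PC=1 exec 'MOV B, 1'. After: A=2 B=1 C=0 D=0 ZF=0 PC=2
Step 3: PC=2 exec 'SUB A, B'. After: A=1 B=1 C=0 D=0 ZF=0 PC=3
Step 4: PC=3 exec 'JNZ 5'. After: A=1 B=1 C=0 D=0 ZF=0 PC=5
Step 5: PC=5 exec 'ADD D, 3'. After: A=1 B=1 C=0 D=3 ZF=0 PC=6
Step 6: PC=6 exec 'ADD B, 6'. After: A=1 B=7 C=0 D=3 ZF=0 PC=7
Step 7: PC=7 exec 'ADD D, 2'. After: A=1 B=7 C=0 D=5 ZF=0 PC=8
Step 8: PC=8 exec 'ADD A, 5'. After: A=6 B=7 C=0 D=5 ZF=0 PC=9
Step 9: PC=9 exec 'ADD D, 2'. After: A=6 B=7 C=0 D=7 ZF=0 PC=10
Step 10: PC=10 exec 'ADD D, 3'. After: A=6 B=7 C=0 D=10 ZF=0 PC=11
Step 11: PC=11 exec 'ADD D, 3'. After: A=6 B=7 C=0 D=13 ZF=0 PC=12
Step 12: PC=12 exec 'ADD B, 3'. After: A=6 B=10 C=0 D=13 ZF=0 PC=13
Step 13: PC=13 exec 'HALT'. After: A=6 B=10 C=0 D=13 ZF=0 PC=13 HALTED
Total instructions executed: 13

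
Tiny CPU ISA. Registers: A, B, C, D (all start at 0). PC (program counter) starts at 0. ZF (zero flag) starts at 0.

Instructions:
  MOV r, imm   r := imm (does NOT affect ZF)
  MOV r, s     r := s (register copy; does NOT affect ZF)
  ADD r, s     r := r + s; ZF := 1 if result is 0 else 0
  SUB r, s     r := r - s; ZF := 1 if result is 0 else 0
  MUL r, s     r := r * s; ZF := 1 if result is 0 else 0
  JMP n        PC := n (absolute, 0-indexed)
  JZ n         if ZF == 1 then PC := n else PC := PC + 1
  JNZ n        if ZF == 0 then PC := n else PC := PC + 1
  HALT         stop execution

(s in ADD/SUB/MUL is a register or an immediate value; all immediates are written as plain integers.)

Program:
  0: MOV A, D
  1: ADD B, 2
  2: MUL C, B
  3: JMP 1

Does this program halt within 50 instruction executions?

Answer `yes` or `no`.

Answer: no

Derivation:
Step 1: PC=0 exec 'MOV A, D'. After: A=0 B=0 C=0 D=0 ZF=0 PC=1
Step 2: PC=1 exec 'ADD B, 2'. After: A=0 B=2 C=0 D=0 ZF=0 PC=2
Step 3: PC=2 exec 'MUL C, B'. After: A=0 B=2 C=0 D=0 ZF=1 PC=3
Step 4: PC=3 exec 'JMP 1'. After: A=0 B=2 C=0 D=0 ZF=1 PC=1
Step 5: PC=1 exec 'ADD B, 2'. After: A=0 B=4 C=0 D=0 ZF=0 PC=2
Step 6: PC=2 exec 'MUL C, B'. After: A=0 B=4 C=0 D=0 ZF=1 PC=3
Step 7: PC=3 exec 'JMP 1'. After: A=0 B=4 C=0 D=0 ZF=1 PC=1
Step 8: PC=1 exec 'ADD B, 2'. After: A=0 B=6 C=0 D=0 ZF=0 PC=2
Step 9: PC=2 exec 'MUL C, B'. After: A=0 B=6 C=0 D=0 ZF=1 PC=3
Step 10: PC=3 exec 'JMP 1'. After: A=0 B=6 C=0 D=0 ZF=1 PC=1
Step 11: PC=1 exec 'ADD B, 2'. After: A=0 B=8 C=0 D=0 ZF=0 PC=2
Step 12: PC=2 exec 'MUL C, B'. After: A=0 B=8 C=0 D=0 ZF=1 PC=3
Step 13: PC=3 exec 'JMP 1'. After: A=0 B=8 C=0 D=0 ZF=1 PC=1
Step 14: PC=1 exec 'ADD B, 2'. After: A=0 B=10 C=0 D=0 ZF=0 PC=2
Step 15: PC=2 exec 'MUL C, B'. After: A=0 B=10 C=0 D=0 ZF=1 PC=3
After 50 steps: not halted. PC revisits the same instructions with no path to HALT; will never halt.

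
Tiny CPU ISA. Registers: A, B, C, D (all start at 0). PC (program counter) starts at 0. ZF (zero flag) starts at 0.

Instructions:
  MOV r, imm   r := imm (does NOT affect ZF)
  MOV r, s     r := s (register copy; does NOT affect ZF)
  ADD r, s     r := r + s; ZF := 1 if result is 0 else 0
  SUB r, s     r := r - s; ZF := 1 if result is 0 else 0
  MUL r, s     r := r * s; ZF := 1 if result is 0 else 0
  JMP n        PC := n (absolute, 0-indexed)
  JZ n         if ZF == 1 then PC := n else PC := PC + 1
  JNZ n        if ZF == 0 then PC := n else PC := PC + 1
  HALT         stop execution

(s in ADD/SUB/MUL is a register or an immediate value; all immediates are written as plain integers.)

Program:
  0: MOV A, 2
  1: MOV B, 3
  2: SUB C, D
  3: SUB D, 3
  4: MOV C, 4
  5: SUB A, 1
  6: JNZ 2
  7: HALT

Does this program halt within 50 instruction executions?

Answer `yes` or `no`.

Answer: yes

Derivation:
Step 1: PC=0 exec 'MOV A, 2'. After: A=2 B=0 C=0 D=0 ZF=0 PC=1
Step 2: PC=1 exec 'MOV B, 3'. After: A=2 B=3 C=0 D=0 ZF=0 PC=2
Step 3: PC=2 exec 'SUB C, D'. After: A=2 B=3 C=0 D=0 ZF=1 PC=3
Step 4: PC=3 exec 'SUB D, 3'. After: A=2 B=3 C=0 D=-3 ZF=0 PC=4
Step 5: PC=4 exec 'MOV C, 4'. After: A=2 B=3 C=4 D=-3 ZF=0 PC=5
Step 6: PC=5 exec 'SUB A, 1'. After: A=1 B=3 C=4 D=-3 ZF=0 PC=6
Step 7: PC=6 exec 'JNZ 2'. After: A=1 B=3 C=4 D=-3 ZF=0 PC=2
Step 8: PC=2 exec 'SUB C, D'. After: A=1 B=3 C=7 D=-3 ZF=0 PC=3
Step 9: PC=3 exec 'SUB D, 3'. After: A=1 B=3 C=7 D=-6 ZF=0 PC=4
Step 10: PC=4 exec 'MOV C, 4'. After: A=1 B=3 C=4 D=-6 ZF=0 PC=5
Step 11: PC=5 exec 'SUB A, 1'. After: A=0 B=3 C=4 D=-6 ZF=1 PC=6
Step 12: PC=6 exec 'JNZ 2'. After: A=0 B=3 C=4 D=-6 ZF=1 PC=7
Step 13: PC=7 exec 'HALT'. After: A=0 B=3 C=4 D=-6 ZF=1 PC=7 HALTED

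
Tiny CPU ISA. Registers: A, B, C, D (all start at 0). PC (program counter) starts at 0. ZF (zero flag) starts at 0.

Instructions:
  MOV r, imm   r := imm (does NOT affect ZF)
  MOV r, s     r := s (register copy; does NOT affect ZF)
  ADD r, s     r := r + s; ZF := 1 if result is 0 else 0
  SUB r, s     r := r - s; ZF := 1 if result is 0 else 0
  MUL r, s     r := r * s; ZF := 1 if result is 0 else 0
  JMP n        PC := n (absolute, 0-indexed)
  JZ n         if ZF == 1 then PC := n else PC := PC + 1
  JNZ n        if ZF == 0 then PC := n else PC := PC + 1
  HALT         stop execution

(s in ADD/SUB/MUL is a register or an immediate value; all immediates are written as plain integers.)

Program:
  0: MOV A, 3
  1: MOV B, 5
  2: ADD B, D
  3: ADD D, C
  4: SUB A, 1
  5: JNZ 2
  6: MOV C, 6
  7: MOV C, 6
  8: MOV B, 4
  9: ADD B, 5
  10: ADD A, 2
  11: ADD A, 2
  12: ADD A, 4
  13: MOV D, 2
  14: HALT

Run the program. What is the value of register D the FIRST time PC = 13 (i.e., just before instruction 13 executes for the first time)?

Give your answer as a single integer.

Step 1: PC=0 exec 'MOV A, 3'. After: A=3 B=0 C=0 D=0 ZF=0 PC=1
Step 2: PC=1 exec 'MOV B, 5'. After: A=3 B=5 C=0 D=0 ZF=0 PC=2
Step 3: PC=2 exec 'ADD B, D'. After: A=3 B=5 C=0 D=0 ZF=0 PC=3
Step 4: PC=3 exec 'ADD D, C'. After: A=3 B=5 C=0 D=0 ZF=1 PC=4
Step 5: PC=4 exec 'SUB A, 1'. After: A=2 B=5 C=0 D=0 ZF=0 PC=5
Step 6: PC=5 exec 'JNZ 2'. After: A=2 B=5 C=0 D=0 ZF=0 PC=2
Step 7: PC=2 exec 'ADD B, D'. After: A=2 B=5 C=0 D=0 ZF=0 PC=3
Step 8: PC=3 exec 'ADD D, C'. After: A=2 B=5 C=0 D=0 ZF=1 PC=4
Step 9: PC=4 exec 'SUB A, 1'. After: A=1 B=5 C=0 D=0 ZF=0 PC=5
Step 10: PC=5 exec 'JNZ 2'. After: A=1 B=5 C=0 D=0 ZF=0 PC=2
Step 11: PC=2 exec 'ADD B, D'. After: A=1 B=5 C=0 D=0 ZF=0 PC=3
Step 12: PC=3 exec 'ADD D, C'. After: A=1 B=5 C=0 D=0 ZF=1 PC=4
Step 13: PC=4 exec 'SUB A, 1'. After: A=0 B=5 C=0 D=0 ZF=1 PC=5
Step 14: PC=5 exec 'JNZ 2'. After: A=0 B=5 C=0 D=0 ZF=1 PC=6
Step 15: PC=6 exec 'MOV C, 6'. After: A=0 B=5 C=6 D=0 ZF=1 PC=7
Step 16: PC=7 exec 'MOV C, 6'. After: A=0 B=5 C=6 D=0 ZF=1 PC=8
Step 17: PC=8 exec 'MOV B, 4'. After: A=0 B=4 C=6 D=0 ZF=1 PC=9
Step 18: PC=9 exec 'ADD B, 5'. After: A=0 B=9 C=6 D=0 ZF=0 PC=10
Step 19: PC=10 exec 'ADD A, 2'. After: A=2 B=9 C=6 D=0 ZF=0 PC=11
Step 20: PC=11 exec 'ADD A, 2'. After: A=4 B=9 C=6 D=0 ZF=0 PC=12
Step 21: PC=12 exec 'ADD A, 4'. After: A=8 B=9 C=6 D=0 ZF=0 PC=13
First time PC=13: D=0

0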